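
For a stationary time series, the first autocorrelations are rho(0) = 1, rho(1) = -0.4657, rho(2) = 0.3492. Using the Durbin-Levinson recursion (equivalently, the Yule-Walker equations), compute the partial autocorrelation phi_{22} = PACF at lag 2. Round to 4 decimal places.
\phi_{22} = 0.1690

The PACF at lag k is phi_{kk}, the last component of the solution
to the Yule-Walker system G_k phi = r_k where
  (G_k)_{ij} = rho(|i - j|), (r_k)_i = rho(i), i,j = 1..k.
Equivalently, Durbin-Levinson gives phi_{kk} iteratively:
  phi_{11} = rho(1)
  phi_{kk} = [rho(k) - sum_{j=1..k-1} phi_{k-1,j} rho(k-j)]
            / [1 - sum_{j=1..k-1} phi_{k-1,j} rho(j)],
  phi_{k,j} = phi_{k-1,j} - phi_{kk} phi_{k-1,k-j},  j = 1..k-1.
Step k = 1:
  phi_11 = rho(1) = -0.4657.
Step k = 2:
  phi_22 = [rho(2) - phi_11 rho(1)] / [1 - phi_11 rho(1)] = [0.3492 - (-0.4657)(-0.4657)] / [1 - (-0.4657)(-0.4657)]
         = 0.13232351 / 0.78312351 = 0.169.
Therefore phi_{22} = 0.1690.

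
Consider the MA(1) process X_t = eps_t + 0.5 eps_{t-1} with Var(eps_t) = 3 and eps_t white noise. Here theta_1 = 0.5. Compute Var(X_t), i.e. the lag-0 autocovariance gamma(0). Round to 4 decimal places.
\gamma(0) = 3.7500

For an MA(q) process X_t = eps_t + sum_i theta_i eps_{t-i} with
Var(eps_t) = sigma^2, the variance is
  gamma(0) = sigma^2 * (1 + sum_i theta_i^2).
  sum_i theta_i^2 = (0.5)^2 = 0.25.
  gamma(0) = 3 * (1 + 0.25) = 3 * 1.25 = 3.75, which rounds to 3.7500.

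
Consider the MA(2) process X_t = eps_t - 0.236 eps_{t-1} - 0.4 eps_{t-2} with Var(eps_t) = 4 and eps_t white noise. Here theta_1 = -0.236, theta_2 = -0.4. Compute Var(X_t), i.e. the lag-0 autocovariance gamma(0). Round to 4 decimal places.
\gamma(0) = 4.8628

For an MA(q) process X_t = eps_t + sum_i theta_i eps_{t-i} with
Var(eps_t) = sigma^2, the variance is
  gamma(0) = sigma^2 * (1 + sum_i theta_i^2).
  sum_i theta_i^2 = (-0.236)^2 + (-0.4)^2 = 0.055696 + 0.16 = 0.215696.
  gamma(0) = 4 * (1 + 0.215696) = 4 * 1.215696 = 4.862784, which rounds to 4.8628.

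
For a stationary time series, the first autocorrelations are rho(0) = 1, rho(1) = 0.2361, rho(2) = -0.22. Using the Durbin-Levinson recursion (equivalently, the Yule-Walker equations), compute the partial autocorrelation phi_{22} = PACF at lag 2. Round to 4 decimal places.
\phi_{22} = -0.2920

The PACF at lag k is phi_{kk}, the last component of the solution
to the Yule-Walker system G_k phi = r_k where
  (G_k)_{ij} = rho(|i - j|), (r_k)_i = rho(i), i,j = 1..k.
Equivalently, Durbin-Levinson gives phi_{kk} iteratively:
  phi_{11} = rho(1)
  phi_{kk} = [rho(k) - sum_{j=1..k-1} phi_{k-1,j} rho(k-j)]
            / [1 - sum_{j=1..k-1} phi_{k-1,j} rho(j)],
  phi_{k,j} = phi_{k-1,j} - phi_{kk} phi_{k-1,k-j},  j = 1..k-1.
Step k = 1:
  phi_11 = rho(1) = 0.2361.
Step k = 2:
  phi_22 = [rho(2) - phi_11 rho(1)] / [1 - phi_11 rho(1)] = [-0.22 - (0.2361)(0.2361)] / [1 - (0.2361)(0.2361)]
         = -0.27574321 / 0.94425679 = -0.292.
Therefore phi_{22} = -0.2920.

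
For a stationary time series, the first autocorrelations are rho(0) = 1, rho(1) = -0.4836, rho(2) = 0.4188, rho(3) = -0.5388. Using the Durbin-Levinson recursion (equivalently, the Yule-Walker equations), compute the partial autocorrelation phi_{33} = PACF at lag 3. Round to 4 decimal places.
\phi_{33} = -0.3720

The PACF at lag k is phi_{kk}, the last component of the solution
to the Yule-Walker system G_k phi = r_k where
  (G_k)_{ij} = rho(|i - j|), (r_k)_i = rho(i), i,j = 1..k.
Equivalently, Durbin-Levinson gives phi_{kk} iteratively:
  phi_{11} = rho(1)
  phi_{kk} = [rho(k) - sum_{j=1..k-1} phi_{k-1,j} rho(k-j)]
            / [1 - sum_{j=1..k-1} phi_{k-1,j} rho(j)],
  phi_{k,j} = phi_{k-1,j} - phi_{kk} phi_{k-1,k-j},  j = 1..k-1.
Step k = 1:
  phi_11 = rho(1) = -0.4836.
Step k = 2:
  phi_22 = [rho(2) - phi_11 rho(1)] / [1 - phi_11 rho(1)] = [0.4188 - (-0.4836)(-0.4836)] / [1 - (-0.4836)(-0.4836)]
         = 0.18493104 / 0.76613104 = 0.241383.
  Update: phi_21 = phi_11 - phi_22 phi_11 = -0.4836 - (0.241383)(-0.4836) = -0.366867.
Step k = 3:
  phi_33 = [rho(3) - phi_21 rho(2) - phi_22 rho(1)] / [1 - phi_21 rho(1) - phi_22 rho(2)]
    numerator   = -0.5388 - (-0.366867)(0.4188) - (0.241383)(-0.4836) = -0.26842319
    denominator = 1 - (-0.366867)(-0.4836) - (0.241383)(0.4188) = 0.72149182
  phi_33 = -0.26842319 / 0.72149182 = -0.372.
Therefore phi_{33} = -0.3720.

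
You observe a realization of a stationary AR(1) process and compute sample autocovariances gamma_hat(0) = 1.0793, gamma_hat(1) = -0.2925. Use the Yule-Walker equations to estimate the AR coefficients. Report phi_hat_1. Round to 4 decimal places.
\hat\phi_{1} = -0.2710

The Yule-Walker equations for an AR(p) process read, in matrix form,
  Gamma_p phi = r_p,   with   (Gamma_p)_{ij} = gamma(|i - j|),
                       (r_p)_i = gamma(i),   i,j = 1..p.
Substitute the sample gammas (Toeplitz matrix and right-hand side of size 1):
  Gamma_p = [[1.0793]]
  r_p     = [-0.2925]
With p = 1 this is the single equation gamma(0) phi_1 = gamma(1):
  phi_hat_1 = gamma(1) / gamma(0) = -0.2925 / 1.0793 = -0.2710.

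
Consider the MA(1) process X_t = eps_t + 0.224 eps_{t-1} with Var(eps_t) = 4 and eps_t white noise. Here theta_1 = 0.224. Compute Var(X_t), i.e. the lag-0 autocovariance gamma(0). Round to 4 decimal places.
\gamma(0) = 4.2007

For an MA(q) process X_t = eps_t + sum_i theta_i eps_{t-i} with
Var(eps_t) = sigma^2, the variance is
  gamma(0) = sigma^2 * (1 + sum_i theta_i^2).
  sum_i theta_i^2 = (0.224)^2 = 0.050176.
  gamma(0) = 4 * (1 + 0.050176) = 4 * 1.050176 = 4.200704, which rounds to 4.2007.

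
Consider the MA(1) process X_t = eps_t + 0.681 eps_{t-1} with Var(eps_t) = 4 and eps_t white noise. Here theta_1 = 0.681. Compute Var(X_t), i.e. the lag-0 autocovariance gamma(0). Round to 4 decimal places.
\gamma(0) = 5.8550

For an MA(q) process X_t = eps_t + sum_i theta_i eps_{t-i} with
Var(eps_t) = sigma^2, the variance is
  gamma(0) = sigma^2 * (1 + sum_i theta_i^2).
  sum_i theta_i^2 = (0.681)^2 = 0.463761.
  gamma(0) = 4 * (1 + 0.463761) = 4 * 1.463761 = 5.855044, which rounds to 5.8550.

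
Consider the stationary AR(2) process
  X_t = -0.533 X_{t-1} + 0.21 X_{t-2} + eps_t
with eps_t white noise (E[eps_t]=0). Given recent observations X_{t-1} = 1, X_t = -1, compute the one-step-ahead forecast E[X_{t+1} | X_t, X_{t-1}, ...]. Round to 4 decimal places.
E[X_{t+1} \mid \mathcal F_t] = 0.7430

For an AR(p) model X_t = c + sum_i phi_i X_{t-i} + eps_t, the
one-step-ahead conditional mean is
  E[X_{t+1} | X_t, ...] = c + sum_i phi_i X_{t+1-i}.
Substitute known values:
  E[X_{t+1} | ...] = (-0.533) * (-1) + (0.21) * (1)
                   = 0.7430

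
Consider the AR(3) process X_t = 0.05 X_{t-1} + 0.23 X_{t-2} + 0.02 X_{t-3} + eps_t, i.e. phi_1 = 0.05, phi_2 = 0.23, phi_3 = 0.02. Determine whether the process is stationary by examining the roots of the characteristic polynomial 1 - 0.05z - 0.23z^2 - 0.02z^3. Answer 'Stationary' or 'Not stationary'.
\text{Stationary}

The AR(p) characteristic polynomial is P(z) = 1 - 0.05z - 0.23z^2 - 0.02z^3.
Stationarity requires all roots to lie outside the unit circle, i.e. |z| > 1 for every root.
Degree 3: look for a simple real root z0 first, then factor out (1 - z/z0) and solve the remaining quadratic.
Testing z0 = -2.5: P(-2.5) = 1 + (-0.05)(-2.5) + (-0.23)(-2.5)^2 + (-0.02)(-2.5)^3
  = 1 + (0.125) + (-1.4375) + (0.3125) = 0.  So z_0 = -2.5 is a root, |z_0| = 2.5.
Divide out the factor (1 + 0.4 z) = (1 - z/z0) (since 1/z0 = -0.4):
  P(z) = (1 + 0.4 z)(1 + (-0.45) z + (-0.05) z^2)
  [check: z-coef -0.45 - (-0.4) = -0.05; z^2-coef -0.05 - (-0.4)(-0.45) = -0.23; z^3-coef -(-0.4)(-0.05) = -0.02.]
Remaining roots from the quadratic factor 1 + (-0.45) z + (-0.05) z^2:
  Set 1 + (-0.45) z + (-0.05) z^2 = 0, i.e. a z^2 + b z + c = 0 with a = -0.05, b = -0.45, c = 1.
  Discriminant D = b^2 - 4ac = (-0.45)^2 - 4*(-0.05)*1 = 0.2025 - (-0.2) = 0.4025.
  D >= 0, so the roots are real: z = (-b +/- sqrt(D)) / (2a) = (0.45 +/- 0.634429) / (-0.1).
    z_1 = (0.45 + 0.634429) / (-0.1) = -10.8443,   |z_1| = 10.8443.
    z_2 = (0.45 - 0.634429) / (-0.1) = 1.8443,   |z_2| = 1.8443.
Moduli of all roots: 2.5000, 10.8443, 1.8443.
All moduli strictly greater than 1? Yes.
Verdict: Stationary.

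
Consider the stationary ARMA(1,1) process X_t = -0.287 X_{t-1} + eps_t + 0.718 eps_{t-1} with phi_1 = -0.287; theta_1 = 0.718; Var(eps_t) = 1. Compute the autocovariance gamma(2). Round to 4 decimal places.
\gamma(2) = -0.1070

Multiply the model equation by X_{t-k} and take expectations. With theta_0 = psi_0 = 1 and psi_j the MA(infinity) weights, this gives
  gamma(k) - sum_i phi_i gamma(k-i) = c_k,
  c_k = sigma^2 * sum_{j=k..q} theta_j psi_{j-k}   (c_k = 0 for k > q),
using gamma(-m) = gamma(m).
psi-weights needed (psi_j = theta_j + sum_i phi_i psi_{j-i}):
  psi_1 = theta_1 + phi_1 = 0.718 + (-0.287) = 0.431
Right-hand sides:
  c_0 = sigma^2 (1 + theta_1 psi_1) = 1 * (1 + (0.718)(0.431)) = 1 * 1.309458 = 1.309458
  c_1 = sigma^2 theta_1 = 1 * (0.718) = 0.718
  c_2 = 0
Equations for k = 0 and k = 1 (AR order 1):
  gamma(0) = phi_1 gamma(1) + c_0
  gamma(1) = phi_1 gamma(0) + c_1
Substituting the second into the first: gamma(0) (1 - phi_1^2) = c_0 + phi_1 c_1, so
  gamma(0) = (c_0 + phi_1 c_1) / (1 - phi_1^2) = (1.309458 + (-0.287)(0.718)) / (1 - (-0.287)^2) = 1.103392 / 0.917631 = 1.202435.
  gamma(1) = phi_1 gamma(0) + c_1 = (-0.287)(1.202435) + (0.718) = 0.372901.
For k = 2 (> q): gamma(2) = phi_1 gamma(1) = (-0.287)(0.372901) = -0.107023.
Therefore gamma(2) = -0.1070 (to 4 decimal places).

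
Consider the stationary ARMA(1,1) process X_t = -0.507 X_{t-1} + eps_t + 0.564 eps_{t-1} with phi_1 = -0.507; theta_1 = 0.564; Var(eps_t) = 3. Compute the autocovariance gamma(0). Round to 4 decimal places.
\gamma(0) = 3.0131

Multiply the model equation by X_{t-k} and take expectations. With theta_0 = psi_0 = 1 and psi_j the MA(infinity) weights, this gives
  gamma(k) - sum_i phi_i gamma(k-i) = c_k,
  c_k = sigma^2 * sum_{j=k..q} theta_j psi_{j-k}   (c_k = 0 for k > q),
using gamma(-m) = gamma(m).
psi-weights needed (psi_j = theta_j + sum_i phi_i psi_{j-i}):
  psi_1 = theta_1 + phi_1 = 0.564 + (-0.507) = 0.057
Right-hand sides:
  c_0 = sigma^2 (1 + theta_1 psi_1) = 3 * (1 + (0.564)(0.057)) = 3 * 1.032148 = 3.096444
  c_1 = sigma^2 theta_1 = 3 * (0.564) = 1.692
  c_2 = 0
Equations for k = 0 and k = 1 (AR order 1):
  gamma(0) = phi_1 gamma(1) + c_0
  gamma(1) = phi_1 gamma(0) + c_1
Substituting the second into the first: gamma(0) (1 - phi_1^2) = c_0 + phi_1 c_1, so
  gamma(0) = (c_0 + phi_1 c_1) / (1 - phi_1^2) = (3.096444 + (-0.507)(1.692)) / (1 - (-0.507)^2) = 2.2386 / 0.742951 = 3.013119.
Therefore gamma(0) = 3.0131 (to 4 decimal places).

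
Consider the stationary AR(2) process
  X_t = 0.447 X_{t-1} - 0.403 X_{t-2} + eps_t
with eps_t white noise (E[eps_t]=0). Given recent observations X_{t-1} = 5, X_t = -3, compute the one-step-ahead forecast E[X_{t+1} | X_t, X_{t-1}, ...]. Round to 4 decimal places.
E[X_{t+1} \mid \mathcal F_t] = -3.3560

For an AR(p) model X_t = c + sum_i phi_i X_{t-i} + eps_t, the
one-step-ahead conditional mean is
  E[X_{t+1} | X_t, ...] = c + sum_i phi_i X_{t+1-i}.
Substitute known values:
  E[X_{t+1} | ...] = (0.447) * (-3) + (-0.403) * (5)
                   = -3.3560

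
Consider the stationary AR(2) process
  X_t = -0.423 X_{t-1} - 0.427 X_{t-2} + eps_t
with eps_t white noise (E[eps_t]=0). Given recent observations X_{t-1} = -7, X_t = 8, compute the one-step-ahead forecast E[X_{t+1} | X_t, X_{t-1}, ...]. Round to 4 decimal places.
E[X_{t+1} \mid \mathcal F_t] = -0.3950

For an AR(p) model X_t = c + sum_i phi_i X_{t-i} + eps_t, the
one-step-ahead conditional mean is
  E[X_{t+1} | X_t, ...] = c + sum_i phi_i X_{t+1-i}.
Substitute known values:
  E[X_{t+1} | ...] = (-0.423) * (8) + (-0.427) * (-7)
                   = -0.3950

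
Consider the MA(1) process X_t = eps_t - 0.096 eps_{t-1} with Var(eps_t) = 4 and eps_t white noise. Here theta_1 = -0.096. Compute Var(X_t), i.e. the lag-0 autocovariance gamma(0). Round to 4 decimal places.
\gamma(0) = 4.0369

For an MA(q) process X_t = eps_t + sum_i theta_i eps_{t-i} with
Var(eps_t) = sigma^2, the variance is
  gamma(0) = sigma^2 * (1 + sum_i theta_i^2).
  sum_i theta_i^2 = (-0.096)^2 = 0.009216.
  gamma(0) = 4 * (1 + 0.009216) = 4 * 1.009216 = 4.036864, which rounds to 4.0369.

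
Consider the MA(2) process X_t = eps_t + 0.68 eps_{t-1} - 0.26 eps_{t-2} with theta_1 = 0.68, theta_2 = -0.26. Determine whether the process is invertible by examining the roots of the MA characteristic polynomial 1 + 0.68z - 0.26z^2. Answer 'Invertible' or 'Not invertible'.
\text{Invertible}

The MA(q) characteristic polynomial is P(z) = 1 + 0.68z - 0.26z^2.
Invertibility requires all roots to lie outside the unit circle, i.e. |z| > 1 for every root.
Set 1 + (0.68) z + (-0.26) z^2 = 0, i.e. a z^2 + b z + c = 0 with a = -0.26, b = 0.68, c = 1.
Discriminant D = b^2 - 4ac = (0.68)^2 - 4*(-0.26)*1 = 0.4624 - (-1.04) = 1.5024.
D >= 0, so the roots are real: z = (-b +/- sqrt(D)) / (2a) = (-0.68 +/- 1.225724) / (-0.52).
  z_1 = (-0.68 + 1.225724) / (-0.52) = -1.0495,   |z_1| = 1.0495.
  z_2 = (-0.68 - 1.225724) / (-0.52) = 3.6649,   |z_2| = 3.6649.
Moduli of all roots: 1.0495, 3.6649.
All moduli strictly greater than 1? Yes.
Verdict: Invertible.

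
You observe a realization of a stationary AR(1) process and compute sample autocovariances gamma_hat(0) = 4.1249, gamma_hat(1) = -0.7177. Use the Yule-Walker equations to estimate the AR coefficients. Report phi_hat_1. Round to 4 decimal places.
\hat\phi_{1} = -0.1740

The Yule-Walker equations for an AR(p) process read, in matrix form,
  Gamma_p phi = r_p,   with   (Gamma_p)_{ij} = gamma(|i - j|),
                       (r_p)_i = gamma(i),   i,j = 1..p.
Substitute the sample gammas (Toeplitz matrix and right-hand side of size 1):
  Gamma_p = [[4.1249]]
  r_p     = [-0.7177]
With p = 1 this is the single equation gamma(0) phi_1 = gamma(1):
  phi_hat_1 = gamma(1) / gamma(0) = -0.7177 / 4.1249 = -0.1740.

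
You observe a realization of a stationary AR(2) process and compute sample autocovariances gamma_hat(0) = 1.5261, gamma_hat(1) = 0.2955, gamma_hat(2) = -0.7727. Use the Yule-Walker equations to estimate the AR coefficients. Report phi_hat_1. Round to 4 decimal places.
\hat\phi_{1} = 0.3030

The Yule-Walker equations for an AR(p) process read, in matrix form,
  Gamma_p phi = r_p,   with   (Gamma_p)_{ij} = gamma(|i - j|),
                       (r_p)_i = gamma(i),   i,j = 1..p.
Substitute the sample gammas (Toeplitz matrix and right-hand side of size 2):
  Gamma_p = [[1.5261, 0.2955], [0.2955, 1.5261]]
  r_p     = [0.2955, -0.7727]
Written out:
  1.5261 phi_1 + 0.2955 phi_2 = 0.2955
  0.2955 phi_1 + 1.5261 phi_2 = -0.7727
Solve by Cramer's rule:
  det = gamma(0)^2 - gamma(1)^2 = (1.5261)^2 - (0.2955)^2 = 2.32898121 - 0.08732025 = 2.24166096
  phi_hat_1 = [gamma(1) gamma(0) - gamma(1) gamma(2)] / det = [(0.2955)(1.5261) - (0.2955)(-0.7727)] / 2.24166096 = 0.6792954 / 2.24166096 = 0.303
  phi_hat_2 = [gamma(0) gamma(2) - gamma(1)^2] / det = [(1.5261)(-0.7727) - (0.2955)^2] / 2.24166096 = -1.26653772 / 2.24166096 = -0.565
So phi_hat = [0.3030, -0.5650].
Therefore phi_hat_1 = 0.3030.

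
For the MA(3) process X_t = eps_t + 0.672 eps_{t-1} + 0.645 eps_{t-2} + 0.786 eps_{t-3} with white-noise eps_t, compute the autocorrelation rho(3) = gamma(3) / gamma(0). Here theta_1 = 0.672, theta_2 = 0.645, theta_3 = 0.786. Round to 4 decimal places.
\rho(3) = 0.3162

For an MA(q) process with theta_0 = 1, the autocovariance is
  gamma(k) = sigma^2 * sum_{i=0..q-k} theta_i * theta_{i+k},
and rho(k) = gamma(k) / gamma(0). Sigma^2 cancels.
  numerator   = (1)*(0.786) = 0.786.
  denominator = (1)^2 + (0.672)^2 + (0.645)^2 + (0.786)^2 = 2.485405.
  rho(3) = 0.786 / 2.485405 = 0.3162.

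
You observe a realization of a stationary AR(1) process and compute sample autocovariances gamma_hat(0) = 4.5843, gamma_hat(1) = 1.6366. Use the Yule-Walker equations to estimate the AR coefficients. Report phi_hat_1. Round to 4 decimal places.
\hat\phi_{1} = 0.3570

The Yule-Walker equations for an AR(p) process read, in matrix form,
  Gamma_p phi = r_p,   with   (Gamma_p)_{ij} = gamma(|i - j|),
                       (r_p)_i = gamma(i),   i,j = 1..p.
Substitute the sample gammas (Toeplitz matrix and right-hand side of size 1):
  Gamma_p = [[4.5843]]
  r_p     = [1.6366]
With p = 1 this is the single equation gamma(0) phi_1 = gamma(1):
  phi_hat_1 = gamma(1) / gamma(0) = 1.6366 / 4.5843 = 0.3570.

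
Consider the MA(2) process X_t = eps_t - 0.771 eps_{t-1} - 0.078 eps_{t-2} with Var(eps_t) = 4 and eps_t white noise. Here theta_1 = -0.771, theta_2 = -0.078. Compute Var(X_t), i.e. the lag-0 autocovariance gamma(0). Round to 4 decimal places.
\gamma(0) = 6.4021

For an MA(q) process X_t = eps_t + sum_i theta_i eps_{t-i} with
Var(eps_t) = sigma^2, the variance is
  gamma(0) = sigma^2 * (1 + sum_i theta_i^2).
  sum_i theta_i^2 = (-0.771)^2 + (-0.078)^2 = 0.594441 + 0.006084 = 0.600525.
  gamma(0) = 4 * (1 + 0.600525) = 4 * 1.600525 = 6.4021.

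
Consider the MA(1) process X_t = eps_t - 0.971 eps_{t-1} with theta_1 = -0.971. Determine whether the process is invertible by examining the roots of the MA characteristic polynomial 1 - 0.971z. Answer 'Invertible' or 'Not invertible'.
\text{Invertible}

The MA(q) characteristic polynomial is P(z) = 1 - 0.971z.
Invertibility requires all roots to lie outside the unit circle, i.e. |z| > 1 for every root.
This is linear in z: 1 + (-0.971) z = 0  =>  z = -1/(-0.971) = 1.029866,  |z| = 1.029866.
Moduli of all roots: 1.0299.
All moduli strictly greater than 1? Yes.
Verdict: Invertible.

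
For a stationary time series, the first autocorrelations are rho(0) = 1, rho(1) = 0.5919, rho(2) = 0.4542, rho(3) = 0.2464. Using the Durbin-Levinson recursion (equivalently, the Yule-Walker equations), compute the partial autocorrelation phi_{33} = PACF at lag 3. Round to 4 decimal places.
\phi_{33} = -0.1170

The PACF at lag k is phi_{kk}, the last component of the solution
to the Yule-Walker system G_k phi = r_k where
  (G_k)_{ij} = rho(|i - j|), (r_k)_i = rho(i), i,j = 1..k.
Equivalently, Durbin-Levinson gives phi_{kk} iteratively:
  phi_{11} = rho(1)
  phi_{kk} = [rho(k) - sum_{j=1..k-1} phi_{k-1,j} rho(k-j)]
            / [1 - sum_{j=1..k-1} phi_{k-1,j} rho(j)],
  phi_{k,j} = phi_{k-1,j} - phi_{kk} phi_{k-1,k-j},  j = 1..k-1.
Step k = 1:
  phi_11 = rho(1) = 0.5919.
Step k = 2:
  phi_22 = [rho(2) - phi_11 rho(1)] / [1 - phi_11 rho(1)] = [0.4542 - (0.5919)(0.5919)] / [1 - (0.5919)(0.5919)]
         = 0.10385439 / 0.64965439 = 0.159861.
  Update: phi_21 = phi_11 - phi_22 phi_11 = 0.5919 - (0.159861)(0.5919) = 0.497278.
Step k = 3:
  phi_33 = [rho(3) - phi_21 rho(2) - phi_22 rho(1)] / [1 - phi_21 rho(1) - phi_22 rho(2)]
    numerator   = 0.2464 - (0.497278)(0.4542) - (0.159861)(0.5919) = -0.07408551
    denominator = 1 - (0.497278)(0.5919) - (0.159861)(0.4542) = 0.63305213
  phi_33 = -0.07408551 / 0.63305213 = -0.117.
Therefore phi_{33} = -0.1170.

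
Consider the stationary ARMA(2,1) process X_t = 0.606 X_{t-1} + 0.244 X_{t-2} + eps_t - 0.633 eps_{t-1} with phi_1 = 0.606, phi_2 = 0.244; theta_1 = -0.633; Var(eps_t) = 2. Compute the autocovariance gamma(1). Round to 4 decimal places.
\gamma(1) = 0.1656

Multiply the model equation by X_{t-k} and take expectations. With theta_0 = psi_0 = 1 and psi_j the MA(infinity) weights, this gives
  gamma(k) - sum_i phi_i gamma(k-i) = c_k,
  c_k = sigma^2 * sum_{j=k..q} theta_j psi_{j-k}   (c_k = 0 for k > q),
using gamma(-m) = gamma(m).
psi-weights needed (psi_j = theta_j + sum_i phi_i psi_{j-i}):
  psi_1 = theta_1 + phi_1 = -0.633 + (0.606) = -0.027
Right-hand sides:
  c_0 = sigma^2 (1 + theta_1 psi_1) = 2 * (1 + (-0.633)(-0.027)) = 2 * 1.017091 = 2.034182
  c_1 = sigma^2 theta_1 = 2 * (-0.633) = -1.266
  c_2 = 0
Equations for k = 0, 1, 2 (AR order 2, c_2 = 0):
  (E0) gamma(0) = phi_1 gamma(1) + phi_2 gamma(2) + c_0
  (E1) gamma(1) = phi_1 gamma(0) + phi_2 gamma(1) + c_1
  (E2) gamma(2) = phi_1 gamma(1) + phi_2 gamma(0)
From (E1): gamma(1) = A gamma(0) + B with
  A = phi_1 / (1 - phi_2) = 0.606 / 0.756 = 0.801587,   B = c_1 / (1 - phi_2) = -1.266 / 0.756 = -1.674603.
Insert (E2) into (E0): gamma(0) (1 - phi_2^2) = phi_1 (1 + phi_2) gamma(1) + c_0.
  phi_1 (1 + phi_2) = (0.606)(1.244) = 0.753864,   1 - phi_2^2 = 0.940464.
Replace gamma(1) by A gamma(0) + B and collect gamma(0):
  gamma(0) [0.940464 - (0.753864)(0.801587)] = (0.753864)(-1.674603) + 2.034182
  gamma(0) * 0.336176 = 0.771759
  gamma(0) = 0.771759 / 0.336176 = 2.295698.
  gamma(1) = A gamma(0) + B = (0.801587)(2.295698) + (-1.674603) = 0.165599.
Therefore gamma(1) = 0.1656 (to 4 decimal places).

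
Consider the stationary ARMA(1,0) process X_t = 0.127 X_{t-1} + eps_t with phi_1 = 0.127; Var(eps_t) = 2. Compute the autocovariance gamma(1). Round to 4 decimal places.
\gamma(1) = 0.2582

Multiply the model equation by X_{t-k} and take expectations. With theta_0 = psi_0 = 1 and psi_j the MA(infinity) weights, this gives
  gamma(k) - sum_i phi_i gamma(k-i) = c_k,
  c_k = sigma^2 * sum_{j=k..q} theta_j psi_{j-k}   (c_k = 0 for k > q),
using gamma(-m) = gamma(m).
Pure AR (q = 0): c_0 = sigma^2 = 2, c_k = 0 for k >= 1.
Equations for k = 0 and k = 1 (AR order 1):
  gamma(0) = phi_1 gamma(1) + c_0
  gamma(1) = phi_1 gamma(0) + c_1
Substituting the second into the first: gamma(0) (1 - phi_1^2) = c_0 + phi_1 c_1, so
  gamma(0) = c_0 / (1 - phi_1^2) = 2 / (1 - (0.127)^2) = 2 / 0.983871 = 2.032787.
  gamma(1) = phi_1 gamma(0) = (0.127)(2.032787) = 0.258164.
Therefore gamma(1) = 0.2582 (to 4 decimal places).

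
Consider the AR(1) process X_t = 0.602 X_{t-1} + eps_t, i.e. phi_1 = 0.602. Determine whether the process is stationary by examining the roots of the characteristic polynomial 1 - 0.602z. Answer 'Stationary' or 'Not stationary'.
\text{Stationary}

The AR(p) characteristic polynomial is P(z) = 1 - 0.602z.
Stationarity requires all roots to lie outside the unit circle, i.e. |z| > 1 for every root.
This is linear in z: 1 + (-0.602) z = 0  =>  z = -1/(-0.602) = 1.66113,  |z| = 1.66113.
Moduli of all roots: 1.6611.
All moduli strictly greater than 1? Yes.
Verdict: Stationary.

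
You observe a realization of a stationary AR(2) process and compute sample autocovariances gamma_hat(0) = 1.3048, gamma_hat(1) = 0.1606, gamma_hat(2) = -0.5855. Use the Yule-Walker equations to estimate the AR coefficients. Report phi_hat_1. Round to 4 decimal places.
\hat\phi_{1} = 0.1811

The Yule-Walker equations for an AR(p) process read, in matrix form,
  Gamma_p phi = r_p,   with   (Gamma_p)_{ij} = gamma(|i - j|),
                       (r_p)_i = gamma(i),   i,j = 1..p.
Substitute the sample gammas (Toeplitz matrix and right-hand side of size 2):
  Gamma_p = [[1.3048, 0.1606], [0.1606, 1.3048]]
  r_p     = [0.1606, -0.5855]
Written out:
  1.3048 phi_1 + 0.1606 phi_2 = 0.1606
  0.1606 phi_1 + 1.3048 phi_2 = -0.5855
Solve by Cramer's rule:
  det = gamma(0)^2 - gamma(1)^2 = (1.3048)^2 - (0.1606)^2 = 1.70250304 - 0.02579236 = 1.67671068
  phi_hat_1 = [gamma(1) gamma(0) - gamma(1) gamma(2)] / det = [(0.1606)(1.3048) - (0.1606)(-0.5855)] / 1.67671068 = 0.30358218 / 1.67671068 = 0.1811
  phi_hat_2 = [gamma(0) gamma(2) - gamma(1)^2] / det = [(1.3048)(-0.5855) - (0.1606)^2] / 1.67671068 = -0.78975276 / 1.67671068 = -0.471
So phi_hat = [0.1811, -0.4710].
Therefore phi_hat_1 = 0.1811.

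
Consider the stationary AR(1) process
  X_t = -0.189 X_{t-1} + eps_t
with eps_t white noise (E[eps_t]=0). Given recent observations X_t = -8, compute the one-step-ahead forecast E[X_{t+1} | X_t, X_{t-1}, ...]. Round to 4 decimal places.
E[X_{t+1} \mid \mathcal F_t] = 1.5120

For an AR(p) model X_t = c + sum_i phi_i X_{t-i} + eps_t, the
one-step-ahead conditional mean is
  E[X_{t+1} | X_t, ...] = c + sum_i phi_i X_{t+1-i}.
Substitute known values:
  E[X_{t+1} | ...] = (-0.189) * (-8)
                   = 1.5120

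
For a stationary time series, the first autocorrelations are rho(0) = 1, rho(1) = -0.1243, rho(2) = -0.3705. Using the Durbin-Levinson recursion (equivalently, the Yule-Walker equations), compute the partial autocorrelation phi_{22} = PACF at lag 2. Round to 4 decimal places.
\phi_{22} = -0.3920

The PACF at lag k is phi_{kk}, the last component of the solution
to the Yule-Walker system G_k phi = r_k where
  (G_k)_{ij} = rho(|i - j|), (r_k)_i = rho(i), i,j = 1..k.
Equivalently, Durbin-Levinson gives phi_{kk} iteratively:
  phi_{11} = rho(1)
  phi_{kk} = [rho(k) - sum_{j=1..k-1} phi_{k-1,j} rho(k-j)]
            / [1 - sum_{j=1..k-1} phi_{k-1,j} rho(j)],
  phi_{k,j} = phi_{k-1,j} - phi_{kk} phi_{k-1,k-j},  j = 1..k-1.
Step k = 1:
  phi_11 = rho(1) = -0.1243.
Step k = 2:
  phi_22 = [rho(2) - phi_11 rho(1)] / [1 - phi_11 rho(1)] = [-0.3705 - (-0.1243)(-0.1243)] / [1 - (-0.1243)(-0.1243)]
         = -0.38595049 / 0.98454951 = -0.392.
Therefore phi_{22} = -0.3920.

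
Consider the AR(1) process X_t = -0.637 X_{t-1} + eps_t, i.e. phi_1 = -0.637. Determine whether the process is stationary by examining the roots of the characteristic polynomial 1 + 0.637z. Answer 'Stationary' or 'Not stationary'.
\text{Stationary}

The AR(p) characteristic polynomial is P(z) = 1 + 0.637z.
Stationarity requires all roots to lie outside the unit circle, i.e. |z| > 1 for every root.
This is linear in z: 1 + (0.637) z = 0  =>  z = -1/(0.637) = -1.569859,  |z| = 1.569859.
Moduli of all roots: 1.5699.
All moduli strictly greater than 1? Yes.
Verdict: Stationary.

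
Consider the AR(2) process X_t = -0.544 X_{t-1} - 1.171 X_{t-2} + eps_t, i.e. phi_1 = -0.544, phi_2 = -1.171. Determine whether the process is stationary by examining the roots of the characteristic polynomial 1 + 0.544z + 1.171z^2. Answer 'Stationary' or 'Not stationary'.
\text{Not stationary}

The AR(p) characteristic polynomial is P(z) = 1 + 0.544z + 1.171z^2.
Stationarity requires all roots to lie outside the unit circle, i.e. |z| > 1 for every root.
Set 1 + (0.544) z + (1.171) z^2 = 0, i.e. a z^2 + b z + c = 0 with a = 1.171, b = 0.544, c = 1.
Discriminant D = b^2 - 4ac = (0.544)^2 - 4*(1.171)*1 = 0.295936 - (4.684) = -4.388064.
D < 0, so the roots are the complex-conjugate pair z = (-b +/- i sqrt(-D)) / (2a) = -0.2323 +/- 0.8944i.
For a conjugate pair |z|^2 = z * conj(z) = (product of roots) = c/a = 1/(1.171) = 0.853971, so |z| = sqrt(0.853971) = 0.9241 for both roots.
Moduli of all roots: 0.9241, 0.9241.
All moduli strictly greater than 1? No.
Verdict: Not stationary.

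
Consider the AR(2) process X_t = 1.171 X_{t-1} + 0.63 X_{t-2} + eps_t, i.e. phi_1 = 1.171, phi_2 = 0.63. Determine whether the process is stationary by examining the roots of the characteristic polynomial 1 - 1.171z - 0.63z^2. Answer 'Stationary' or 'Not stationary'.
\text{Not stationary}

The AR(p) characteristic polynomial is P(z) = 1 - 1.171z - 0.63z^2.
Stationarity requires all roots to lie outside the unit circle, i.e. |z| > 1 for every root.
Set 1 + (-1.171) z + (-0.63) z^2 = 0, i.e. a z^2 + b z + c = 0 with a = -0.63, b = -1.171, c = 1.
Discriminant D = b^2 - 4ac = (-1.171)^2 - 4*(-0.63)*1 = 1.371241 - (-2.52) = 3.891241.
D >= 0, so the roots are real: z = (-b +/- sqrt(D)) / (2a) = (1.171 +/- 1.972623) / (-1.26).
  z_1 = (1.171 + 1.972623) / (-1.26) = -2.4949,   |z_1| = 2.4949.
  z_2 = (1.171 - 1.972623) / (-1.26) = 0.6362,   |z_2| = 0.6362.
Moduli of all roots: 2.4949, 0.6362.
All moduli strictly greater than 1? No.
Verdict: Not stationary.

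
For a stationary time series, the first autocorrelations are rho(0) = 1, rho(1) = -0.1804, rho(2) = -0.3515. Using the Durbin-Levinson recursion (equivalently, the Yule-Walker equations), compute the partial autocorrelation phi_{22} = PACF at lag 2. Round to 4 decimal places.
\phi_{22} = -0.3970

The PACF at lag k is phi_{kk}, the last component of the solution
to the Yule-Walker system G_k phi = r_k where
  (G_k)_{ij} = rho(|i - j|), (r_k)_i = rho(i), i,j = 1..k.
Equivalently, Durbin-Levinson gives phi_{kk} iteratively:
  phi_{11} = rho(1)
  phi_{kk} = [rho(k) - sum_{j=1..k-1} phi_{k-1,j} rho(k-j)]
            / [1 - sum_{j=1..k-1} phi_{k-1,j} rho(j)],
  phi_{k,j} = phi_{k-1,j} - phi_{kk} phi_{k-1,k-j},  j = 1..k-1.
Step k = 1:
  phi_11 = rho(1) = -0.1804.
Step k = 2:
  phi_22 = [rho(2) - phi_11 rho(1)] / [1 - phi_11 rho(1)] = [-0.3515 - (-0.1804)(-0.1804)] / [1 - (-0.1804)(-0.1804)]
         = -0.38404416 / 0.96745584 = -0.397.
Therefore phi_{22} = -0.3970.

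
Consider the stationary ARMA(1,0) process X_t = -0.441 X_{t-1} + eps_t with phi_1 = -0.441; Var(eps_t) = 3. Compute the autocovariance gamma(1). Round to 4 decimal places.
\gamma(1) = -1.6424

Multiply the model equation by X_{t-k} and take expectations. With theta_0 = psi_0 = 1 and psi_j the MA(infinity) weights, this gives
  gamma(k) - sum_i phi_i gamma(k-i) = c_k,
  c_k = sigma^2 * sum_{j=k..q} theta_j psi_{j-k}   (c_k = 0 for k > q),
using gamma(-m) = gamma(m).
Pure AR (q = 0): c_0 = sigma^2 = 3, c_k = 0 for k >= 1.
Equations for k = 0 and k = 1 (AR order 1):
  gamma(0) = phi_1 gamma(1) + c_0
  gamma(1) = phi_1 gamma(0) + c_1
Substituting the second into the first: gamma(0) (1 - phi_1^2) = c_0 + phi_1 c_1, so
  gamma(0) = c_0 / (1 - phi_1^2) = 3 / (1 - (-0.441)^2) = 3 / 0.805519 = 3.724307.
  gamma(1) = phi_1 gamma(0) = (-0.441)(3.724307) = -1.642419.
Therefore gamma(1) = -1.6424 (to 4 decimal places).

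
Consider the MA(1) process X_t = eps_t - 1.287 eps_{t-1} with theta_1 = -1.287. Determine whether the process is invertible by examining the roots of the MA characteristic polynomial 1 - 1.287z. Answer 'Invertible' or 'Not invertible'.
\text{Not invertible}

The MA(q) characteristic polynomial is P(z) = 1 - 1.287z.
Invertibility requires all roots to lie outside the unit circle, i.e. |z| > 1 for every root.
This is linear in z: 1 + (-1.287) z = 0  =>  z = -1/(-1.287) = 0.777001,  |z| = 0.777001.
Moduli of all roots: 0.7770.
All moduli strictly greater than 1? No.
Verdict: Not invertible.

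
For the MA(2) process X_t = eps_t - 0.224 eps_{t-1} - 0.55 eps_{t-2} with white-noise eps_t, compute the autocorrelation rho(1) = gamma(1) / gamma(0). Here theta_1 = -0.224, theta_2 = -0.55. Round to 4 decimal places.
\rho(1) = -0.0745

For an MA(q) process with theta_0 = 1, the autocovariance is
  gamma(k) = sigma^2 * sum_{i=0..q-k} theta_i * theta_{i+k},
and rho(k) = gamma(k) / gamma(0). Sigma^2 cancels.
  numerator   = (1)*(-0.224) + (-0.224)*(-0.55) = -0.1008.
  denominator = (1)^2 + (-0.224)^2 + (-0.55)^2 = 1.352676.
  rho(1) = -0.1008 / 1.352676 = -0.0745.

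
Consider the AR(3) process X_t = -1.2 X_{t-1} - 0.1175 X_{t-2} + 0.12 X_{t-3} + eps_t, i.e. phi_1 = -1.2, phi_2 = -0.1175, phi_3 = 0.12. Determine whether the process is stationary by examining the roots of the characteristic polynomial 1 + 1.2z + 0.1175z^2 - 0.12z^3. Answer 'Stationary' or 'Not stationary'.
\text{Stationary}

The AR(p) characteristic polynomial is P(z) = 1 + 1.2z + 0.1175z^2 - 0.12z^3.
Stationarity requires all roots to lie outside the unit circle, i.e. |z| > 1 for every root.
Degree 3: look for a simple real root z0 first, then factor out (1 - z/z0) and solve the remaining quadratic.
Testing z0 = 4: P(4) = 1 + (1.2)(4) + (0.1175)(4)^2 + (-0.12)(4)^3
  = 1 + (4.8) + (1.88) + (-7.68) = 0.  So z_0 = 4 is a root, |z_0| = 4.
Divide out the factor (1 - 0.25 z) = (1 - z/z0) (since 1/z0 = 0.25):
  P(z) = (1 - 0.25 z)(1 + (1.45) z + (0.48) z^2)
  [check: z-coef 1.45 - (0.25) = 1.2; z^2-coef 0.48 - (0.25)(1.45) = 0.1175; z^3-coef -(0.25)(0.48) = -0.12.]
Remaining roots from the quadratic factor 1 + (1.45) z + (0.48) z^2:
  Set 1 + (1.45) z + (0.48) z^2 = 0, i.e. a z^2 + b z + c = 0 with a = 0.48, b = 1.45, c = 1.
  Discriminant D = b^2 - 4ac = (1.45)^2 - 4*(0.48)*1 = 2.1025 - (1.92) = 0.1825.
  D >= 0, so the roots are real: z = (-b +/- sqrt(D)) / (2a) = (-1.45 +/- 0.4272) / (0.96).
    z_1 = (-1.45 + 0.4272) / (0.96) = -1.0654,   |z_1| = 1.0654.
    z_2 = (-1.45 - 0.4272) / (0.96) = -1.9554,   |z_2| = 1.9554.
Moduli of all roots: 4.0000, 1.0654, 1.9554.
All moduli strictly greater than 1? Yes.
Verdict: Stationary.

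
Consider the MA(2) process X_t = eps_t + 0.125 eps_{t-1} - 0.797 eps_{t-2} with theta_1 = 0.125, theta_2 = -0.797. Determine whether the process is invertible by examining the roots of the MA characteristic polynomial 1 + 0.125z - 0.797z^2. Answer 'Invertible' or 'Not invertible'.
\text{Invertible}

The MA(q) characteristic polynomial is P(z) = 1 + 0.125z - 0.797z^2.
Invertibility requires all roots to lie outside the unit circle, i.e. |z| > 1 for every root.
Set 1 + (0.125) z + (-0.797) z^2 = 0, i.e. a z^2 + b z + c = 0 with a = -0.797, b = 0.125, c = 1.
Discriminant D = b^2 - 4ac = (0.125)^2 - 4*(-0.797)*1 = 0.015625 - (-3.188) = 3.203625.
D >= 0, so the roots are real: z = (-b +/- sqrt(D)) / (2a) = (-0.125 +/- 1.789867) / (-1.594).
  z_1 = (-0.125 + 1.789867) / (-1.594) = -1.0445,   |z_1| = 1.0445.
  z_2 = (-0.125 - 1.789867) / (-1.594) = 1.2013,   |z_2| = 1.2013.
Moduli of all roots: 1.0445, 1.2013.
All moduli strictly greater than 1? Yes.
Verdict: Invertible.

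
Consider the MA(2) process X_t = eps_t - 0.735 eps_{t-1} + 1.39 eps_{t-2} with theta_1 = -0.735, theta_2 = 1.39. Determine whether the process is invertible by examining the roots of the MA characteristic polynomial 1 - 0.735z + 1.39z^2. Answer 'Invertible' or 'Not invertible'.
\text{Not invertible}

The MA(q) characteristic polynomial is P(z) = 1 - 0.735z + 1.39z^2.
Invertibility requires all roots to lie outside the unit circle, i.e. |z| > 1 for every root.
Set 1 + (-0.735) z + (1.39) z^2 = 0, i.e. a z^2 + b z + c = 0 with a = 1.39, b = -0.735, c = 1.
Discriminant D = b^2 - 4ac = (-0.735)^2 - 4*(1.39)*1 = 0.540225 - (5.56) = -5.019775.
D < 0, so the roots are the complex-conjugate pair z = (-b +/- i sqrt(-D)) / (2a) = 0.2644 +/- 0.8059i.
For a conjugate pair |z|^2 = z * conj(z) = (product of roots) = c/a = 1/(1.39) = 0.719424, so |z| = sqrt(0.719424) = 0.8482 for both roots.
Moduli of all roots: 0.8482, 0.8482.
All moduli strictly greater than 1? No.
Verdict: Not invertible.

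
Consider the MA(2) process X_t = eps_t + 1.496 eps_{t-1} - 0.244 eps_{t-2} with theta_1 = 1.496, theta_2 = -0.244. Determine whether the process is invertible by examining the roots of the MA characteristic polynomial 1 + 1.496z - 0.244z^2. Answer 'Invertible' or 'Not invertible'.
\text{Not invertible}

The MA(q) characteristic polynomial is P(z) = 1 + 1.496z - 0.244z^2.
Invertibility requires all roots to lie outside the unit circle, i.e. |z| > 1 for every root.
Set 1 + (1.496) z + (-0.244) z^2 = 0, i.e. a z^2 + b z + c = 0 with a = -0.244, b = 1.496, c = 1.
Discriminant D = b^2 - 4ac = (1.496)^2 - 4*(-0.244)*1 = 2.238016 - (-0.976) = 3.214016.
D >= 0, so the roots are real: z = (-b +/- sqrt(D)) / (2a) = (-1.496 +/- 1.792768) / (-0.488).
  z_1 = (-1.496 + 1.792768) / (-0.488) = -0.6081,   |z_1| = 0.6081.
  z_2 = (-1.496 - 1.792768) / (-0.488) = 6.7393,   |z_2| = 6.7393.
Moduli of all roots: 0.6081, 6.7393.
All moduli strictly greater than 1? No.
Verdict: Not invertible.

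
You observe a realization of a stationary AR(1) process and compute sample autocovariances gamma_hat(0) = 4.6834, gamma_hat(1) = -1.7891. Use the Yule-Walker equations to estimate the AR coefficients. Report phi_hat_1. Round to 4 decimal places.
\hat\phi_{1} = -0.3820

The Yule-Walker equations for an AR(p) process read, in matrix form,
  Gamma_p phi = r_p,   with   (Gamma_p)_{ij} = gamma(|i - j|),
                       (r_p)_i = gamma(i),   i,j = 1..p.
Substitute the sample gammas (Toeplitz matrix and right-hand side of size 1):
  Gamma_p = [[4.6834]]
  r_p     = [-1.7891]
With p = 1 this is the single equation gamma(0) phi_1 = gamma(1):
  phi_hat_1 = gamma(1) / gamma(0) = -1.7891 / 4.6834 = -0.3820.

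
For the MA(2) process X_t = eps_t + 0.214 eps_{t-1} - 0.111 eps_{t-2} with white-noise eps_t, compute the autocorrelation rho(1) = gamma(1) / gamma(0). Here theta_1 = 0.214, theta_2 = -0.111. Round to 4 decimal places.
\rho(1) = 0.1798

For an MA(q) process with theta_0 = 1, the autocovariance is
  gamma(k) = sigma^2 * sum_{i=0..q-k} theta_i * theta_{i+k},
and rho(k) = gamma(k) / gamma(0). Sigma^2 cancels.
  numerator   = (1)*(0.214) + (0.214)*(-0.111) = 0.190246.
  denominator = (1)^2 + (0.214)^2 + (-0.111)^2 = 1.058117.
  rho(1) = 0.190246 / 1.058117 = 0.1798.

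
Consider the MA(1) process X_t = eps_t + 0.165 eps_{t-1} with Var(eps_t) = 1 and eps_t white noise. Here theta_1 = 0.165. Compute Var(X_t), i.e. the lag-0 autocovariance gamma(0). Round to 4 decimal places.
\gamma(0) = 1.0272

For an MA(q) process X_t = eps_t + sum_i theta_i eps_{t-i} with
Var(eps_t) = sigma^2, the variance is
  gamma(0) = sigma^2 * (1 + sum_i theta_i^2).
  sum_i theta_i^2 = (0.165)^2 = 0.027225.
  gamma(0) = 1 * (1 + 0.027225) = 1 * 1.027225 = 1.027225, which rounds to 1.0272.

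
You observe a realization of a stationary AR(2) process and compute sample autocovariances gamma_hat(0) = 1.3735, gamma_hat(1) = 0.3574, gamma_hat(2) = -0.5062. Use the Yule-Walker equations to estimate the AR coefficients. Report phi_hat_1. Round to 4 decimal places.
\hat\phi_{1} = 0.3820

The Yule-Walker equations for an AR(p) process read, in matrix form,
  Gamma_p phi = r_p,   with   (Gamma_p)_{ij} = gamma(|i - j|),
                       (r_p)_i = gamma(i),   i,j = 1..p.
Substitute the sample gammas (Toeplitz matrix and right-hand side of size 2):
  Gamma_p = [[1.3735, 0.3574], [0.3574, 1.3735]]
  r_p     = [0.3574, -0.5062]
Written out:
  1.3735 phi_1 + 0.3574 phi_2 = 0.3574
  0.3574 phi_1 + 1.3735 phi_2 = -0.5062
Solve by Cramer's rule:
  det = gamma(0)^2 - gamma(1)^2 = (1.3735)^2 - (0.3574)^2 = 1.88650225 - 0.12773476 = 1.75876749
  phi_hat_1 = [gamma(1) gamma(0) - gamma(1) gamma(2)] / det = [(0.3574)(1.3735) - (0.3574)(-0.5062)] / 1.75876749 = 0.67180478 / 1.75876749 = 0.382
  phi_hat_2 = [gamma(0) gamma(2) - gamma(1)^2] / det = [(1.3735)(-0.5062) - (0.3574)^2] / 1.75876749 = -0.82300046 / 1.75876749 = -0.4679
So phi_hat = [0.3820, -0.4679].
Therefore phi_hat_1 = 0.3820.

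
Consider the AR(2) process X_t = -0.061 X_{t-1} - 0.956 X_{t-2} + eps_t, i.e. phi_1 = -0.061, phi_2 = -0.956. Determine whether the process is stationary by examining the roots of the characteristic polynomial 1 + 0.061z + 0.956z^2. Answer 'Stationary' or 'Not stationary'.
\text{Stationary}

The AR(p) characteristic polynomial is P(z) = 1 + 0.061z + 0.956z^2.
Stationarity requires all roots to lie outside the unit circle, i.e. |z| > 1 for every root.
Set 1 + (0.061) z + (0.956) z^2 = 0, i.e. a z^2 + b z + c = 0 with a = 0.956, b = 0.061, c = 1.
Discriminant D = b^2 - 4ac = (0.061)^2 - 4*(0.956)*1 = 0.003721 - (3.824) = -3.820279.
D < 0, so the roots are the complex-conjugate pair z = (-b +/- i sqrt(-D)) / (2a) = -0.0319 +/- 1.0223i.
For a conjugate pair |z|^2 = z * conj(z) = (product of roots) = c/a = 1/(0.956) = 1.046025, so |z| = sqrt(1.046025) = 1.0228 for both roots.
Moduli of all roots: 1.0228, 1.0228.
All moduli strictly greater than 1? Yes.
Verdict: Stationary.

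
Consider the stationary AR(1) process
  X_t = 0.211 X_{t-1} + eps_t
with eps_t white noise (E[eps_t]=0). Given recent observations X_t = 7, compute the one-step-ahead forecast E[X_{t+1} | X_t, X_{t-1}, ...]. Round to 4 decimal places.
E[X_{t+1} \mid \mathcal F_t] = 1.4770

For an AR(p) model X_t = c + sum_i phi_i X_{t-i} + eps_t, the
one-step-ahead conditional mean is
  E[X_{t+1} | X_t, ...] = c + sum_i phi_i X_{t+1-i}.
Substitute known values:
  E[X_{t+1} | ...] = (0.211) * (7)
                   = 1.4770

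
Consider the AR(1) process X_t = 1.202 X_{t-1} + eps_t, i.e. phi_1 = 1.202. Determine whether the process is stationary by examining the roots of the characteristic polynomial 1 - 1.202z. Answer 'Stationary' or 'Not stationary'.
\text{Not stationary}

The AR(p) characteristic polynomial is P(z) = 1 - 1.202z.
Stationarity requires all roots to lie outside the unit circle, i.e. |z| > 1 for every root.
This is linear in z: 1 + (-1.202) z = 0  =>  z = -1/(-1.202) = 0.831947,  |z| = 0.831947.
Moduli of all roots: 0.8319.
All moduli strictly greater than 1? No.
Verdict: Not stationary.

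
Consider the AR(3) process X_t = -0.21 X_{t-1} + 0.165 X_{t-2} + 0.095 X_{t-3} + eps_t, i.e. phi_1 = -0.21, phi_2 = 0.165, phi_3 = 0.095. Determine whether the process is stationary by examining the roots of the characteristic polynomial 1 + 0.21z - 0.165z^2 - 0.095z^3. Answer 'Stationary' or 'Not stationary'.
\text{Stationary}

The AR(p) characteristic polynomial is P(z) = 1 + 0.21z - 0.165z^2 - 0.095z^3.
Stationarity requires all roots to lie outside the unit circle, i.e. |z| > 1 for every root.
Degree 3: look for a simple real root z0 first, then factor out (1 - z/z0) and solve the remaining quadratic.
Testing z0 = 2: P(2) = 1 + (0.21)(2) + (-0.165)(2)^2 + (-0.095)(2)^3
  = 1 + (0.42) + (-0.66) + (-0.76) = 0.  So z_0 = 2 is a root, |z_0| = 2.
Divide out the factor (1 - 0.5 z) = (1 - z/z0) (since 1/z0 = 0.5):
  P(z) = (1 - 0.5 z)(1 + (0.71) z + (0.19) z^2)
  [check: z-coef 0.71 - (0.5) = 0.21; z^2-coef 0.19 - (0.5)(0.71) = -0.165; z^3-coef -(0.5)(0.19) = -0.095.]
Remaining roots from the quadratic factor 1 + (0.71) z + (0.19) z^2:
  Set 1 + (0.71) z + (0.19) z^2 = 0, i.e. a z^2 + b z + c = 0 with a = 0.19, b = 0.71, c = 1.
  Discriminant D = b^2 - 4ac = (0.71)^2 - 4*(0.19)*1 = 0.5041 - (0.76) = -0.2559.
  D < 0, so the roots are the complex-conjugate pair z = (-b +/- i sqrt(-D)) / (2a) = -1.8684 +/- 1.3312i.
  For a conjugate pair |z|^2 = z * conj(z) = (product of roots) = c/a = 1/(0.19) = 5.263158, so |z| = sqrt(5.263158) = 2.2942 for both roots.
Moduli of all roots: 2.0000, 2.2942, 2.2942.
All moduli strictly greater than 1? Yes.
Verdict: Stationary.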